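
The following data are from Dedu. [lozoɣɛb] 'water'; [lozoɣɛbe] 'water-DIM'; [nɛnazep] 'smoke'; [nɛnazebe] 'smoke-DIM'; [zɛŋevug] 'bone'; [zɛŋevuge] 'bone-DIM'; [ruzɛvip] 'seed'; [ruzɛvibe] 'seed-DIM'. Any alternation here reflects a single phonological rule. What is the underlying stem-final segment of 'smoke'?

/p/

The stem for 'smoke' ends in [p] in [nɛnazep] but [b] in [nɛnazebe].
Compare 'water', with invariant [b] in [lozoɣɛb] and [lozoɣɛbe]: an analysis with underlying /b/ and a rule producing [p] in isolation would wrongly predict alternation here too.
The underlying segment must be /p/; voiceless stops become voiced between vowels, yielding [b] there.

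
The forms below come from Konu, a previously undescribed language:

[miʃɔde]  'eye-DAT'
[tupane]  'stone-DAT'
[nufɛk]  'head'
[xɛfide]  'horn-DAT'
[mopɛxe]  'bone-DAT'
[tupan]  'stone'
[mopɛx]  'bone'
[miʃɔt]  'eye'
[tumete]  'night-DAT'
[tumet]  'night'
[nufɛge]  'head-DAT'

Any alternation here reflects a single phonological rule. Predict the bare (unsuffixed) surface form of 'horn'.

[xɛfit]

'eye' shows [t] ~ [d] at the end of the stem ([miʃɔt] vs [miʃɔde]).
If /t/ were underlying and a rule turned it into [d] before the DAT suffix, 'night' would also alternate; but it has [t] in both [tumet] and [tumete].
So /d/ is underlying, and a rule of word-final obstruent devoicing — voiced obstruents become voiceless word-finally — gives [t].
The one attested form of 'horn', [xɛfide], shows underlying /xɛfid/. Applying the same rule word-finally gives [xɛfit].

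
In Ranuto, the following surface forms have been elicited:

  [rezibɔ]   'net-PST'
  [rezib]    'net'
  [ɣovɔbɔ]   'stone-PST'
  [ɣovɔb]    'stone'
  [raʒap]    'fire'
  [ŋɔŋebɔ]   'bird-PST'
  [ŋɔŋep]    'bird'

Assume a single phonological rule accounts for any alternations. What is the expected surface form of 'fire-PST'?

[raʒabɔ]

In [ŋɔŋebɔ] and [ŋɔŋep] the final segment of 'bird' alternates: [b] ~ [p].
But 'net' keeps [b] in both environments ([rezibɔ], [rezib]), so there is no rule changing /b/ to [p] in isolation.
So /p/ is underlying, and a rule of intervocalic voicing — voiceless stops become voiced between vowels — gives [b].
From [raʒap] the stem 'fire' is /raʒap/; between vowels this yields [raʒabɔ].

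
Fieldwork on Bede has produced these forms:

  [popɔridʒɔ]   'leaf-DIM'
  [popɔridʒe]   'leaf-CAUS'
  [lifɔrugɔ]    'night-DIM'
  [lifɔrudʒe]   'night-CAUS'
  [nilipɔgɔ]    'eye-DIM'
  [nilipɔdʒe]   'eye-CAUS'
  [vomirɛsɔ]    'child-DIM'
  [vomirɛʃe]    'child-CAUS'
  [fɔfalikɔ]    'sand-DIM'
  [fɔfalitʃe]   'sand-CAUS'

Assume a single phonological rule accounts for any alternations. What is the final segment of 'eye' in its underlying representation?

The root 'eye' surfaces as [nilipɔgɔ] and [nilipɔdʒe], with a stem-final [g] ~ [dʒ] alternation.
If /dʒ/ were underlying and a rule turned it into [g] before the DIM suffix, 'leaf' would also alternate; but it has [dʒ] in both [popɔridʒɔ] and [popɔridʒe].
Therefore /g/ is basic and [dʒ] is derived by palatalization before a front vowel (/k/, /g/ and /s/ become palato-alveolar [tʃ], [dʒ] and [ʃ] before a front vowel).

/g/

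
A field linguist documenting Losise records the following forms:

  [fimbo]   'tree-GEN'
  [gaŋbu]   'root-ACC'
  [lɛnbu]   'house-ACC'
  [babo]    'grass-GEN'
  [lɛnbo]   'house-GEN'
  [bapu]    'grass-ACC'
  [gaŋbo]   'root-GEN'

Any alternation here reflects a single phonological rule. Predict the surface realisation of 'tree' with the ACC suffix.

[fimbu]

The ACC morpheme has two allomorphs, [-bu] and [-pu].
By contrast the GEN suffix keeps its initial [b] throughout — that segment must be underlying.
So the underlying form is /-pu/, and voiceless stops become voiced after a nasal.
After 'tree', which ends in a nasal, the suffix surfaces as [-bu], giving [fimbu].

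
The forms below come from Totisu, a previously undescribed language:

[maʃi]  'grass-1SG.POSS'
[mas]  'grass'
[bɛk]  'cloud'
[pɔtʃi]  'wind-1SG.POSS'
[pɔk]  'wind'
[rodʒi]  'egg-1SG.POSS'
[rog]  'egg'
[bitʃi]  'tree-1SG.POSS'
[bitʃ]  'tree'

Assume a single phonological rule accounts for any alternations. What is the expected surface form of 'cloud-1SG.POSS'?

The root 'wind' surfaces as [pɔtʃi] and [pɔk], with a stem-final [tʃ] ~ [k] alternation.
The stem 'tree' ([bitʃi], [bitʃ]) shows [tʃ] unchanged in both environments, so [tʃ] cannot be basic with [k] derived in isolation.
The underlying segment must be /k/; /k/, /g/ and /s/ become palato-alveolar [tʃ], [dʒ] and [ʃ] before a front vowel, yielding [tʃ] there.
The one attested form of 'cloud', [bɛk], shows underlying /bɛk/. Applying the same rule before a front vowel gives [bɛtʃi].

[bɛtʃi]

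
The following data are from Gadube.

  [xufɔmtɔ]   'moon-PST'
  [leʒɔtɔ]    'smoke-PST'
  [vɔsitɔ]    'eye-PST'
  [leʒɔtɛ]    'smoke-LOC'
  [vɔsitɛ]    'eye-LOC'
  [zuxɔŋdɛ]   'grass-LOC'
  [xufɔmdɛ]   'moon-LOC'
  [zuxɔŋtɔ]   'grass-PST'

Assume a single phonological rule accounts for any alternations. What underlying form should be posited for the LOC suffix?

/-dɛ/

The LOC suffix surfaces as [-dɛ] and [-tɛ], depending on the final segment of the stem.
The PST suffix, which begins with [t], is invariant after every stem; so [t] is not altered by any rule here.
So the underlying form is /-dɛ/, and voiced stops become voiceless after a vowel.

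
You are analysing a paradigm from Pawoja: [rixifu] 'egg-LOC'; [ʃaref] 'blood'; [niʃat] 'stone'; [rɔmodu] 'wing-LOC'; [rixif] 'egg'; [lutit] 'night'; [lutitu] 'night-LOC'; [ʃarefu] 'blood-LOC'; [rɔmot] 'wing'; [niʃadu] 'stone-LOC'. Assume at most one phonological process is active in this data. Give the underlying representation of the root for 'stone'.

/niʃad/

In [niʃadu] and [niʃat] the final segment of 'stone' alternates: [d] ~ [t].
The stem 'night' ([lutitu], [lutit]) shows [t] unchanged in both environments, so [t] cannot be basic with [d] derived before the LOC suffix.
So /d/ is underlying, and a rule of word-final obstruent devoicing — voiced obstruents become voiceless word-finally — gives [t].
So 'stone' = /niʃad/.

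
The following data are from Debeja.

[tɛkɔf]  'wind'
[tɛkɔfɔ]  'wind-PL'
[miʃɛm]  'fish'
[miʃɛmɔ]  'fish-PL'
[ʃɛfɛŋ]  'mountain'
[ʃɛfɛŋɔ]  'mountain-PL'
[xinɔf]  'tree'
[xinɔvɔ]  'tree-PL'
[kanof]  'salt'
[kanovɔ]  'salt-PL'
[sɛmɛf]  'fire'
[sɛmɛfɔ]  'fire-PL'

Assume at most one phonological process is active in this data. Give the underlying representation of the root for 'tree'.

/xinɔv/

'tree' shows [f] ~ [v] at the end of the stem ([xinɔf] vs [xinɔvɔ]).
The stem 'fire' ([sɛmɛf], [sɛmɛfɔ]) shows [f] unchanged in both environments, so [f] cannot be basic with [v] derived before the PL suffix.
Therefore /v/ is basic and [f] is derived by word-final obstruent devoicing (voiced obstruents become voiceless word-finally).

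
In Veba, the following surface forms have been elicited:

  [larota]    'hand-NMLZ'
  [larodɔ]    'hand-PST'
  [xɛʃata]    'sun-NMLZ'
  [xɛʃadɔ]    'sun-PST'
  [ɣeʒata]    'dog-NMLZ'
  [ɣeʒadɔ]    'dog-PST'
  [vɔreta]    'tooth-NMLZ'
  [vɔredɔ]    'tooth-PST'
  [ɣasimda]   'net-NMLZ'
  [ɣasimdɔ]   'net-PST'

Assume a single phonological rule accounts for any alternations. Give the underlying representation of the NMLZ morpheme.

/-ta/

The NMLZ morpheme has two allomorphs, [-da] and [-ta].
The PST suffix, which begins with [d], is invariant after every stem; so [d] is not altered by any rule here.
The NMLZ suffix is therefore /-ta/ underlyingly, with post-nasal voicing: voiceless stops become voiced after a nasal.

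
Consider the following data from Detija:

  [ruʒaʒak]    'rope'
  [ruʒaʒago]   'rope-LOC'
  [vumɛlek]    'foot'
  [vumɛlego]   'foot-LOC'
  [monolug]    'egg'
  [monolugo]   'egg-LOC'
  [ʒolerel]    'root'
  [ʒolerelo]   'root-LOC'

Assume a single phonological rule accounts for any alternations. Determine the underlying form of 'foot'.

/vumɛlek/

'foot' shows [k] ~ [g] at the end of the stem ([vumɛlek] vs [vumɛlego]).
The stem 'egg' ([monolug], [monolugo]) shows [g] unchanged in both environments, so [g] cannot be basic with [k] derived in isolation.
The underlying segment must be /k/; voiceless stops become voiced between vowels, yielding [g] there.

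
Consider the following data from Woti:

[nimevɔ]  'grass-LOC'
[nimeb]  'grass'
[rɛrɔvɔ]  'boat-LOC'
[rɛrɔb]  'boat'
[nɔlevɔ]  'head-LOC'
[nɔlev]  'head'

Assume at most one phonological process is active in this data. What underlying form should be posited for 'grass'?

The stem for 'grass' ends in [v] in [nimevɔ] but [b] in [nimeb].
If /v/ were underlying and a rule turned it into [b] in isolation, 'head' would also alternate; but it has [v] in both [nɔlevɔ] and [nɔlev].
The underlying segment must be /b/; voiced stops become fricatives between vowels, yielding [v] there.
So 'grass' = /nimeb/.

/nimeb/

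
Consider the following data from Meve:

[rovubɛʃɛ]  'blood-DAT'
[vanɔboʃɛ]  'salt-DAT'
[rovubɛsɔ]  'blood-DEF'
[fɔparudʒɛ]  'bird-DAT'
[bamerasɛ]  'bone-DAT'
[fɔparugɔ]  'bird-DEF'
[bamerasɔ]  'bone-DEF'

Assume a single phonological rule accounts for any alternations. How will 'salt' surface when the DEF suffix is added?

[vanɔbosɔ]

In [rovubɛʃɛ] and [rovubɛsɔ] the final segment of 'blood' alternates: [ʃ] ~ [s].
But 'bone' keeps [s] in both environments ([bamerasɛ], [bamerasɔ]), so there is no rule changing /s/ to [ʃ] before the DAT suffix.
The underlying segment must be /ʃ/; palato-alveolar /dʒ/ and /ʃ/ become [g] and [s] when no front vowel follows, yielding [s] there.
The one attested form of 'salt', [vanɔboʃɛ], shows underlying /vanɔboʃ/. Applying the same rule when no front vowel follows gives [vanɔbosɔ].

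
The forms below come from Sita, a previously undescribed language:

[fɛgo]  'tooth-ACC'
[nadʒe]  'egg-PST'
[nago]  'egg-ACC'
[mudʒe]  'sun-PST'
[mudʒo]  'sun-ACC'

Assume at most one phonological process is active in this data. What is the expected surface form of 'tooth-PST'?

'egg' shows [dʒ] ~ [g] at the end of the stem ([nadʒe] vs [nago]).
If /dʒ/ were underlying and a rule turned it into [g] before the ACC suffix, 'sun' would also alternate; but it has [dʒ] in both [mudʒe] and [mudʒo].
So /g/ is underlying, and a rule of palatalization before a front vowel — /g/ becomes palato-alveolar [dʒ] before a front vowel — gives [dʒ].
The one attested form of 'tooth', [fɛgo], shows underlying /fɛg/. Applying the same rule before a front vowel gives [fɛdʒe].

[fɛdʒe]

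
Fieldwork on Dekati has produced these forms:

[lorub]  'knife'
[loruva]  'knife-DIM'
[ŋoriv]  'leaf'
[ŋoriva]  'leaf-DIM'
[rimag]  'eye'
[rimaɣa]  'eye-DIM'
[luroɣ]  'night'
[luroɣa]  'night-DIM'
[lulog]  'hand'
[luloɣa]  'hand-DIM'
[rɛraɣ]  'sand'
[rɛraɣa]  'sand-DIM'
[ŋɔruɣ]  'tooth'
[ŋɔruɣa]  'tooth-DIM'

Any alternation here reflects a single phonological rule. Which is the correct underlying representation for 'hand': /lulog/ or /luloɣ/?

/lulog/

The stem for 'hand' ends in [g] in [lulog] but [ɣ] in [luloɣa].
But 'night' keeps [ɣ] in both environments ([luroɣ], [luroɣa]), so there is no rule changing /ɣ/ to [g] in isolation.
The underlying segment must be /g/; voiced stops become fricatives between vowels, yielding [ɣ] there.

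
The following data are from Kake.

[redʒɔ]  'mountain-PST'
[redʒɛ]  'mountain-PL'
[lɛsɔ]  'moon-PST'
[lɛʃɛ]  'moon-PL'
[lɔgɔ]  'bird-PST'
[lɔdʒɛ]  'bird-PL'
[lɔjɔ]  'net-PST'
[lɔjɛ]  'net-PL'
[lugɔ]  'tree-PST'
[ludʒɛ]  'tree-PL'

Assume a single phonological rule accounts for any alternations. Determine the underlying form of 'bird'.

/lɔg/

The stem for 'bird' ends in [g] in [lɔgɔ] but [dʒ] in [lɔdʒɛ].
The stem 'mountain' ([redʒɔ], [redʒɛ]) shows [dʒ] unchanged in both environments, so [dʒ] cannot be basic with [g] derived before the PST suffix.
So /g/ is underlying, and a rule of palatalization before a front vowel — /g/ and /s/ become palato-alveolar [dʒ] and [ʃ] before a front vowel — gives [dʒ].
The underlying form of 'bird' is therefore /lɔg/.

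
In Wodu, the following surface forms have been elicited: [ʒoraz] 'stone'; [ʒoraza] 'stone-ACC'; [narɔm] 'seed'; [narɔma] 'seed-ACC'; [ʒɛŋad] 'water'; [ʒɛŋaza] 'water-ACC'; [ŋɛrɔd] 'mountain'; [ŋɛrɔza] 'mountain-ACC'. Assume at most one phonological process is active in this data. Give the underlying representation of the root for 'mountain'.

/ŋɛrɔd/

The root 'mountain' surfaces as [ŋɛrɔd] and [ŋɛrɔza], with a stem-final [d] ~ [z] alternation.
But 'stone' keeps [z] in both environments ([ʒoraz], [ʒoraza]), so there is no rule changing /z/ to [d] in isolation.
So /d/ is underlying, and a rule of intervocalic spirantization — voiced stops become fricatives between vowels — gives [z].
Hence 'mountain' is /ŋɛrɔd/ underlyingly.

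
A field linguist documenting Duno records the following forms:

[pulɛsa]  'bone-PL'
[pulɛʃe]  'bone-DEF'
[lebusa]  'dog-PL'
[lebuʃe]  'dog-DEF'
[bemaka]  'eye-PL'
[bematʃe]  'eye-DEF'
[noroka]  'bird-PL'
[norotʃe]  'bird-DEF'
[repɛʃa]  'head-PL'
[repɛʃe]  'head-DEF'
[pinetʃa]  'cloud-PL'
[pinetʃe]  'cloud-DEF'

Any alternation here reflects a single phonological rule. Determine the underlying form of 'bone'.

The root 'bone' surfaces as [pulɛsa] and [pulɛʃe], with a stem-final [s] ~ [ʃ] alternation.
If /ʃ/ were underlying and a rule turned it into [s] before the PL suffix, 'head' would also alternate; but it has [ʃ] in both [repɛʃa] and [repɛʃe].
So /s/ is underlying, and a rule of palatalization before a front vowel — /k/ and /s/ become palato-alveolar [tʃ] and [ʃ] before a front vowel — gives [ʃ].

/pulɛs/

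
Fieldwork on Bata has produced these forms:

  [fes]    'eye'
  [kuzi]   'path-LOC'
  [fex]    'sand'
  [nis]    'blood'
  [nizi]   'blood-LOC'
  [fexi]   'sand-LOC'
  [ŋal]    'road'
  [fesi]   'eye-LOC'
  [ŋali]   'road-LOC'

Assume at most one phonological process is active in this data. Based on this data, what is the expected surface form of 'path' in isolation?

[kus]

The stem for 'blood' ends in [s] in [nis] but [z] in [nizi].
But 'eye' keeps [s] in both environments ([fes], [fesi]), so there is no rule changing /s/ to [z] before the LOC suffix.
So /z/ is underlying, and a rule of word-final obstruent devoicing — voiced obstruents become voiceless word-finally — gives [s].
From [kuzi] the stem 'path' is /kuz/; word-finally this yields [kus].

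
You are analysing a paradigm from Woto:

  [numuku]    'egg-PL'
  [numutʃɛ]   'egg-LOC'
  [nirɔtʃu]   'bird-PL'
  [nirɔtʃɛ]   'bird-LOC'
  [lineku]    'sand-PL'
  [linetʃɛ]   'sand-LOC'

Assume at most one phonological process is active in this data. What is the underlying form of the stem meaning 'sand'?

'sand' shows [k] ~ [tʃ] at the end of the stem ([lineku] vs [linetʃɛ]).
But 'bird' keeps [tʃ] in both environments ([nirɔtʃu], [nirɔtʃɛ]), so there is no rule changing /tʃ/ to [k] before the PL suffix.
The alternation reflects palatalization before a front vowel: /k/ becomes palato-alveolar [tʃ] before a front vowel. /k/ is underlying.
Hence 'sand' is /linek/ underlyingly.

/linek/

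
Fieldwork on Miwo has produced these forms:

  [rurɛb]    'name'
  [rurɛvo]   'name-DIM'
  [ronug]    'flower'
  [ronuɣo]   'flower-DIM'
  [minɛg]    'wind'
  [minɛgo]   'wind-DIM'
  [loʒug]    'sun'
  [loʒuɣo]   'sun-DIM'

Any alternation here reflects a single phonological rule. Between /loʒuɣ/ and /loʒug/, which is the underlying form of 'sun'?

In [loʒug] and [loʒuɣo] the final segment of 'sun' alternates: [g] ~ [ɣ].
The stem 'wind' ([minɛg], [minɛgo]) shows [g] unchanged in both environments, so [g] cannot be basic with [ɣ] derived before the DIM suffix.
Therefore /ɣ/ is basic and [g] is derived by word-final hardening (voiced fricatives become stops word-finally).

/loʒuɣ/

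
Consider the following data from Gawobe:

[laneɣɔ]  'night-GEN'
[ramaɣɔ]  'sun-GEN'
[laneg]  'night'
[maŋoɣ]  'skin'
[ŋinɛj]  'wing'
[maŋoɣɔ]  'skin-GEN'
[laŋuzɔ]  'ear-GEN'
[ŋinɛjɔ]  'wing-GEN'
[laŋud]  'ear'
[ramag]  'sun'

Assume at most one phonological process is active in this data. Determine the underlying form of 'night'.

/laneg/

The stem for 'night' ends in [g] in [laneg] but [ɣ] in [laneɣɔ].
Compare 'skin', with invariant [ɣ] in [maŋoɣ] and [maŋoɣɔ]: an analysis with underlying /ɣ/ and a rule producing [g] in isolation would wrongly predict alternation here too.
So /g/ is underlying, and a rule of intervocalic spirantization — voiced stops become fricatives between vowels — gives [ɣ].
So 'night' = /laneg/.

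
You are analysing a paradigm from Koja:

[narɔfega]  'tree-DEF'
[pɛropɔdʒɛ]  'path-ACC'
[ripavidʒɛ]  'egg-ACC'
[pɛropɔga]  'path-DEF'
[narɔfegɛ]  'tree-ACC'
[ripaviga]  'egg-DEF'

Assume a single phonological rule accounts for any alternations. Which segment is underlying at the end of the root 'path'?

/dʒ/

In [pɛropɔga] and [pɛropɔdʒɛ] the final segment of 'path' alternates: [g] ~ [dʒ].
The stem 'tree' ([narɔfega], [narɔfegɛ]) shows [g] unchanged in both environments, so [g] cannot be basic with [dʒ] derived before the ACC suffix.
So /dʒ/ is underlying, and a rule of depalatalization — palato-alveolar /dʒ/ becomes [g] when no front vowel follows — gives [g].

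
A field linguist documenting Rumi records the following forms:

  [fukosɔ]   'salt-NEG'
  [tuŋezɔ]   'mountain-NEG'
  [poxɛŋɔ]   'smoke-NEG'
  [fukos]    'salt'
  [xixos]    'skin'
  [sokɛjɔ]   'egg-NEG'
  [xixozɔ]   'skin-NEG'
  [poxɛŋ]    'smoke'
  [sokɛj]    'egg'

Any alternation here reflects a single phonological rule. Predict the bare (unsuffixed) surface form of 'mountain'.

'skin' shows [z] ~ [s] at the end of the stem ([xixozɔ] vs [xixos]).
Compare 'salt', with invariant [s] in [fukosɔ] and [fukos]: an analysis with underlying /s/ and a rule producing [z] before the NEG suffix would wrongly predict alternation here too.
The underlying segment must be /z/; voiced obstruents become voiceless word-finally, yielding [s] there.
The one attested form of 'mountain', [tuŋezɔ], shows underlying /tuŋez/. Applying the same rule word-finally gives [tuŋes].

[tuŋes]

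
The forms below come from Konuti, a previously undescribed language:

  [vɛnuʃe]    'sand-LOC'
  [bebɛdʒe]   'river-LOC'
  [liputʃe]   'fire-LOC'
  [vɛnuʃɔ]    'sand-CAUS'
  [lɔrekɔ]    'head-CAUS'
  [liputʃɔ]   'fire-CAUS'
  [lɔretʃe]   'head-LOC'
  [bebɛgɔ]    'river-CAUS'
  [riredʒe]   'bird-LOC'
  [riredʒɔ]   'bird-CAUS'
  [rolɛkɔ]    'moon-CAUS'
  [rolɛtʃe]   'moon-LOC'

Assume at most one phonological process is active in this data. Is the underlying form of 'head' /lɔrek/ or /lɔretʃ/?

/lɔrek/

'head' shows [tʃ] ~ [k] at the end of the stem ([lɔretʃe] vs [lɔrekɔ]).
But 'fire' keeps [tʃ] in both environments ([liputʃe], [liputʃɔ]), so there is no rule changing /tʃ/ to [k] before the CAUS suffix.
So /k/ is underlying, and a rule of palatalization before a front vowel — /k/ and /g/ become palato-alveolar [tʃ] and [dʒ] before a front vowel — gives [tʃ].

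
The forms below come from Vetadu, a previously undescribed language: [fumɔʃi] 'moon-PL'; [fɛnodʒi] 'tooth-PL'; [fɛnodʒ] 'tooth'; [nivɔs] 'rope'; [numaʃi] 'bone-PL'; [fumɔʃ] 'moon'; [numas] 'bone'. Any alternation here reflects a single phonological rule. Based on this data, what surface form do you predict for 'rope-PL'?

The root 'bone' surfaces as [numas] and [numaʃi], with a stem-final [s] ~ [ʃ] alternation.
If /ʃ/ were underlying and a rule turned it into [s] in isolation, 'moon' would also alternate; but it has [ʃ] in both [fumɔʃ] and [fumɔʃi].
The underlying segment must be /s/; /s/ becomes palato-alveolar [ʃ] before a front vowel, yielding [ʃ] there.
The one attested form of 'rope', [nivɔs], shows underlying /nivɔs/. Applying the same rule before a front vowel gives [nivɔʃi].

[nivɔʃi]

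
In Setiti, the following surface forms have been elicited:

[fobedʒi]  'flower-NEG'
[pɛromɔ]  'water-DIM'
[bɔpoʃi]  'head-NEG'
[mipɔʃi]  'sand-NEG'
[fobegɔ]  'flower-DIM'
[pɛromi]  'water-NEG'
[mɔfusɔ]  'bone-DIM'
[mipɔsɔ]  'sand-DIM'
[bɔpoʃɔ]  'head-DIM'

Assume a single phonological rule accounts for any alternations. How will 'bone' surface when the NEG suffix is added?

In [mipɔʃi] and [mipɔsɔ] the final segment of 'sand' alternates: [ʃ] ~ [s].
Compare 'head', with invariant [ʃ] in [bɔpoʃi] and [bɔpoʃɔ]: an analysis with underlying /ʃ/ and a rule producing [s] before the DIM suffix would wrongly predict alternation here too.
The underlying segment must be /s/; /g/ and /s/ become palato-alveolar [dʒ] and [ʃ] before a front vowel, yielding [ʃ] there.
From [mɔfusɔ] the stem 'bone' is /mɔfus/; before a front vowel this yields [mɔfuʃi].

[mɔfuʃi]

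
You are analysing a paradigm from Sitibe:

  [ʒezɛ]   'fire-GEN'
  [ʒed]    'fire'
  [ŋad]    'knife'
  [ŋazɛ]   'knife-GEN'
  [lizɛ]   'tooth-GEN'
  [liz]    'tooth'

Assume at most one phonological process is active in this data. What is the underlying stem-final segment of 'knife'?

/d/

The stem for 'knife' ends in [d] in [ŋad] but [z] in [ŋazɛ].
Compare 'tooth', with invariant [z] in [liz] and [lizɛ]: an analysis with underlying /z/ and a rule producing [d] in isolation would wrongly predict alternation here too.
So /d/ is underlying, and a rule of intervocalic spirantization — voiced stops become fricatives between vowels — gives [z].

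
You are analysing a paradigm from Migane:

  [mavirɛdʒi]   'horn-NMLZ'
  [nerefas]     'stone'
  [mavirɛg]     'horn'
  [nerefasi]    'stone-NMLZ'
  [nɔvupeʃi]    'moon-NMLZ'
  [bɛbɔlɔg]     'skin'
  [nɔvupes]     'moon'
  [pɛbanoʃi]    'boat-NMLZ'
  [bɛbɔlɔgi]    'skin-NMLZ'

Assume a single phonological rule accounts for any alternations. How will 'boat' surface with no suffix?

[pɛbanos]

In [nɔvupes] and [nɔvupeʃi] the final segment of 'moon' alternates: [s] ~ [ʃ].
Compare 'stone', with invariant [s] in [nerefas] and [nerefasi]: an analysis with underlying /s/ and a rule producing [ʃ] before the NMLZ suffix would wrongly predict alternation here too.
The alternation reflects depalatalization: palato-alveolar /dʒ/ and /ʃ/ become [g] and [s] when no front vowel follows. /ʃ/ is underlying.
From [pɛbanoʃi] the stem 'boat' is /pɛbanoʃ/; when no front vowel follows this yields [pɛbanos].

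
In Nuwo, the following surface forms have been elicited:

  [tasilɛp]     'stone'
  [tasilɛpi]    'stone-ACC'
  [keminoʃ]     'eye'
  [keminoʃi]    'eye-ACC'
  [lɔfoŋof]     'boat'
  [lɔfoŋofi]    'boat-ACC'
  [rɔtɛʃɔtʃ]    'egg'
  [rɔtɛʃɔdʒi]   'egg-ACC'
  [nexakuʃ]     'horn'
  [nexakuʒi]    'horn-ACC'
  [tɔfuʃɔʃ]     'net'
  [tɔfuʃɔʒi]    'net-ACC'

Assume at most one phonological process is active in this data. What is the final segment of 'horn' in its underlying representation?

/ʒ/

In [nexakuʃ] and [nexakuʒi] the final segment of 'horn' alternates: [ʃ] ~ [ʒ].
If /ʃ/ were underlying and a rule turned it into [ʒ] before the ACC suffix, 'eye' would also alternate; but it has [ʃ] in both [keminoʃ] and [keminoʃi].
So /ʒ/ is underlying, and a rule of word-final obstruent devoicing — voiced obstruents become voiceless word-finally — gives [ʃ].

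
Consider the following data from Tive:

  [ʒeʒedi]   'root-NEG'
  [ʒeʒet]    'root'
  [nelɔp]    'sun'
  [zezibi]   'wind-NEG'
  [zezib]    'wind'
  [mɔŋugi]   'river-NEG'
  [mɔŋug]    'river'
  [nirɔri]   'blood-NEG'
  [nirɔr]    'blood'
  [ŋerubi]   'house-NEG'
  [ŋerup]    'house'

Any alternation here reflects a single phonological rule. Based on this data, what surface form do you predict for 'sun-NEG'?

[nelɔbi]

The root 'house' surfaces as [ŋerubi] and [ŋerup], with a stem-final [b] ~ [p] alternation.
If /b/ were underlying and a rule turned it into [p] in isolation, 'wind' would also alternate; but it has [b] in both [zezibi] and [zezib].
The underlying segment must be /p/; voiceless stops become voiced between vowels, yielding [b] there.
From [nelɔp] the stem 'sun' is /nelɔp/; between vowels this yields [nelɔbi].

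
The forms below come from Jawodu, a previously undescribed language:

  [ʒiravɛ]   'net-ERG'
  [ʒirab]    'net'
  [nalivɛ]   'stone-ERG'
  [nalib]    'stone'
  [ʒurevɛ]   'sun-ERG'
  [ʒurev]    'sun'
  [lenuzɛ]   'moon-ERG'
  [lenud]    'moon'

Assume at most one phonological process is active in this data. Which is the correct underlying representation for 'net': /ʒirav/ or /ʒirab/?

/ʒirab/

The stem for 'net' ends in [v] in [ʒiravɛ] but [b] in [ʒirab].
The stem 'sun' ([ʒurevɛ], [ʒurev]) shows [v] unchanged in both environments, so [v] cannot be basic with [b] derived in isolation.
The alternation reflects intervocalic spirantization: voiced stops become fricatives between vowels. /b/ is underlying.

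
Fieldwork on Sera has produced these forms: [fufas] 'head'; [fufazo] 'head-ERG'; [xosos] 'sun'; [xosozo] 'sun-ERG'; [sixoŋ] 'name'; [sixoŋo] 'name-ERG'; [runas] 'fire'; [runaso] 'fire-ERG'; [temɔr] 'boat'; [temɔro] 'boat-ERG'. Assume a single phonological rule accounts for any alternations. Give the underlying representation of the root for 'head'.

/fufaz/

The root 'head' surfaces as [fufas] and [fufazo], with a stem-final [s] ~ [z] alternation.
But 'fire' keeps [s] in both environments ([runas], [runaso]), so there is no rule changing /s/ to [z] before the ERG suffix.
The alternation reflects word-final obstruent devoicing: voiced obstruents become voiceless word-finally. /z/ is underlying.
Hence 'head' is /fufaz/ underlyingly.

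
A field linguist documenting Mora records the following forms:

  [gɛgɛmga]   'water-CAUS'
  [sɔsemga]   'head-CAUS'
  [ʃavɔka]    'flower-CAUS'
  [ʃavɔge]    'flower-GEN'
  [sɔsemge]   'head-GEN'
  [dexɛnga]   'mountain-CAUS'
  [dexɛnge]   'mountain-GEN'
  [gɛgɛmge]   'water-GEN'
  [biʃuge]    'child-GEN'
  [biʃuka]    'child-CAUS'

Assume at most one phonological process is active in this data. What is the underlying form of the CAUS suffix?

/-ka/

The CAUS morpheme has two allomorphs, [-ga] and [-ka].
By contrast the GEN suffix keeps its initial [g] throughout — that segment must be underlying.
So the underlying form is /-ka/, and voiceless stops become voiced after a nasal.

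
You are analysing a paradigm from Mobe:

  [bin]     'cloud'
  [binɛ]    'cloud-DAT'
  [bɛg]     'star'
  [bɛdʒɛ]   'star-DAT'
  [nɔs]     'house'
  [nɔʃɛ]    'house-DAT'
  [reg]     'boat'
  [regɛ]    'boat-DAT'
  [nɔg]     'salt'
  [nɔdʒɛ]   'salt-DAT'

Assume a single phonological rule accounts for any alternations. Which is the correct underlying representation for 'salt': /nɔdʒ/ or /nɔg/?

/nɔdʒ/

The root 'salt' surfaces as [nɔg] and [nɔdʒɛ], with a stem-final [g] ~ [dʒ] alternation.
But 'boat' keeps [g] in both environments ([reg], [regɛ]), so there is no rule changing /g/ to [dʒ] before the DAT suffix.
The alternation reflects depalatalization: palato-alveolar /dʒ/ and /ʃ/ become [g] and [s] when no front vowel follows. /dʒ/ is underlying.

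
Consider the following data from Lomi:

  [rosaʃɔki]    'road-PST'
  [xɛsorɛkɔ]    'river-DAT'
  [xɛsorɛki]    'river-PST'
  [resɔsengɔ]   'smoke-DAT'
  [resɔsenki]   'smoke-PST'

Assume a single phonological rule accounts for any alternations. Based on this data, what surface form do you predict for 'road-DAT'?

[rosaʃɔkɔ]

The DAT morpheme has two allomorphs, [-gɔ] and [-kɔ].
By contrast the PST suffix keeps its initial [k] throughout — that segment must be underlying.
The DAT suffix is therefore /-gɔ/ underlyingly, with post-vocalic devoicing: voiced stops become voiceless after a vowel.
After 'road', which ends in a vowel, the suffix surfaces as [-kɔ], giving [rosaʃɔkɔ].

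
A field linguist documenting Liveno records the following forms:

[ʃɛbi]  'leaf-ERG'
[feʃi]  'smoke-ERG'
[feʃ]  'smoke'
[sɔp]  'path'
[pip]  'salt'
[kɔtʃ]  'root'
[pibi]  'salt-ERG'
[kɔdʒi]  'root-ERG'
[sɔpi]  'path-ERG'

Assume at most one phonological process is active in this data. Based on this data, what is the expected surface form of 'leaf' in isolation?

[ʃɛp]

The root 'salt' surfaces as [pibi] and [pip], with a stem-final [b] ~ [p] alternation.
If /p/ were underlying and a rule turned it into [b] before the ERG suffix, 'path' would also alternate; but it has [p] in both [sɔpi] and [sɔp].
So /b/ is underlying, and a rule of word-final obstruent devoicing — voiced obstruents become voiceless word-finally — gives [p].
The one attested form of 'leaf', [ʃɛbi], shows underlying /ʃɛb/. Applying the same rule word-finally gives [ʃɛp].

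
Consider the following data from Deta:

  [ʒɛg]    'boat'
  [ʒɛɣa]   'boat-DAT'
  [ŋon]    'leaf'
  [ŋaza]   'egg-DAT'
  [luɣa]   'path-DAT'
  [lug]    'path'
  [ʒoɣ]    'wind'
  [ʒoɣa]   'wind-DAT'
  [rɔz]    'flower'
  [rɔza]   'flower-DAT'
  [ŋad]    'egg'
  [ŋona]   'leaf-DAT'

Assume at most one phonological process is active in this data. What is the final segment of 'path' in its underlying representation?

/g/

In [lug] and [luɣa] the final segment of 'path' alternates: [g] ~ [ɣ].
Compare 'wind', with invariant [ɣ] in [ʒoɣ] and [ʒoɣa]: an analysis with underlying /ɣ/ and a rule producing [g] in isolation would wrongly predict alternation here too.
The underlying segment must be /g/; voiced stops become fricatives between vowels, yielding [ɣ] there.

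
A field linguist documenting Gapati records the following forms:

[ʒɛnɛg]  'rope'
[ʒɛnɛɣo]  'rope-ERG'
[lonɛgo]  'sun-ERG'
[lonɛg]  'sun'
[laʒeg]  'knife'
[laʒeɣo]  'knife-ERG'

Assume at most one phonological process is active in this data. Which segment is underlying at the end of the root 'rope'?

The stem for 'rope' ends in [g] in [ʒɛnɛg] but [ɣ] in [ʒɛnɛɣo].
Compare 'sun', with invariant [g] in [lonɛg] and [lonɛgo]: an analysis with underlying /g/ and a rule producing [ɣ] before the ERG suffix would wrongly predict alternation here too.
The alternation reflects word-final hardening: voiced fricatives become stops word-finally. /ɣ/ is underlying.

/ɣ/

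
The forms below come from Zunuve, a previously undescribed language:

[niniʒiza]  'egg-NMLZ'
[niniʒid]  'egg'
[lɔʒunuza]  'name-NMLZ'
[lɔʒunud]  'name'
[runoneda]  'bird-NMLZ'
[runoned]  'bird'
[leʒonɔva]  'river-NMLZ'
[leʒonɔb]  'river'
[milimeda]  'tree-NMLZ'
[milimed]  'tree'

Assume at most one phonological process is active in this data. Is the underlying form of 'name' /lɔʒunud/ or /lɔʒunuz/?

/lɔʒunuz/

'name' shows [z] ~ [d] at the end of the stem ([lɔʒunuza] vs [lɔʒunud]).
Compare 'bird', with invariant [d] in [runoneda] and [runoned]: an analysis with underlying /d/ and a rule producing [z] before the NMLZ suffix would wrongly predict alternation here too.
The underlying segment must be /z/; voiced fricatives become stops word-finally, yielding [d] there.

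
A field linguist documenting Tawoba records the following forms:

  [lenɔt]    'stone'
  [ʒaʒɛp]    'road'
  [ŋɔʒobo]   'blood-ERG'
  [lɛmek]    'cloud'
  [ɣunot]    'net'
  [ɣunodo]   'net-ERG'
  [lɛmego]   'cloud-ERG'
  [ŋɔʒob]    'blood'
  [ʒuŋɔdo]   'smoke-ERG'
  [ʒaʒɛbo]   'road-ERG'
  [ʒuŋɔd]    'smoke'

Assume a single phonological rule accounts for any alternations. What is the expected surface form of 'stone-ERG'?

'net' shows [t] ~ [d] at the end of the stem ([ɣunot] vs [ɣunodo]).
But 'smoke' keeps [d] in both environments ([ʒuŋɔd], [ʒuŋɔdo]), so there is no rule changing /d/ to [t] in isolation.
The underlying segment must be /t/; voiceless stops become voiced between vowels, yielding [d] there.
From [lenɔt] the stem 'stone' is /lenɔt/; between vowels this yields [lenɔdo].

[lenɔdo]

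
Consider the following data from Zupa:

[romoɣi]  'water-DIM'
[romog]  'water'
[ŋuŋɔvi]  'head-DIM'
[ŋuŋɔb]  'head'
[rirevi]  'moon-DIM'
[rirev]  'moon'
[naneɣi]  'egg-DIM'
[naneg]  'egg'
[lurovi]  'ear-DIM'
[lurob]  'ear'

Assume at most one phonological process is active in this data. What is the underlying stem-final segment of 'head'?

/b/

The stem for 'head' ends in [v] in [ŋuŋɔvi] but [b] in [ŋuŋɔb].
The stem 'moon' ([rirevi], [rirev]) shows [v] unchanged in both environments, so [v] cannot be basic with [b] derived in isolation.
The alternation reflects intervocalic spirantization: voiced stops become fricatives between vowels. /b/ is underlying.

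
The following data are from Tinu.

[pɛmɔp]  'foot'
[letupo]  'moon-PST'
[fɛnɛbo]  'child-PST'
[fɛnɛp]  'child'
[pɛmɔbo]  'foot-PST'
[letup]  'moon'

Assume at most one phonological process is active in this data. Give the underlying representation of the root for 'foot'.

/pɛmɔb/

The root 'foot' surfaces as [pɛmɔbo] and [pɛmɔp], with a stem-final [b] ~ [p] alternation.
But 'moon' keeps [p] in both environments ([letupo], [letup]), so there is no rule changing /p/ to [b] before the PST suffix.
Therefore /b/ is basic and [p] is derived by word-final obstruent devoicing (voiced obstruents become voiceless word-finally).
Hence 'foot' is /pɛmɔb/ underlyingly.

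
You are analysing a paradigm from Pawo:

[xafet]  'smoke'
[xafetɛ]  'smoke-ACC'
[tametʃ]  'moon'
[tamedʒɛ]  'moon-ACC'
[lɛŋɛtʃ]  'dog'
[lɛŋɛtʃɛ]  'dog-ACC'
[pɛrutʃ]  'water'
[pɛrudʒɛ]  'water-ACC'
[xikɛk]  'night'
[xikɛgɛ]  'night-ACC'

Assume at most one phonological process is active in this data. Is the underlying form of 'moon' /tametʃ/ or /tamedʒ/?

In [tametʃ] and [tamedʒɛ] the final segment of 'moon' alternates: [tʃ] ~ [dʒ].
But 'dog' keeps [tʃ] in both environments ([lɛŋɛtʃ], [lɛŋɛtʃɛ]), so there is no rule changing /tʃ/ to [dʒ] before the ACC suffix.
The underlying segment must be /dʒ/; voiced obstruents become voiceless word-finally, yielding [tʃ] there.

/tamedʒ/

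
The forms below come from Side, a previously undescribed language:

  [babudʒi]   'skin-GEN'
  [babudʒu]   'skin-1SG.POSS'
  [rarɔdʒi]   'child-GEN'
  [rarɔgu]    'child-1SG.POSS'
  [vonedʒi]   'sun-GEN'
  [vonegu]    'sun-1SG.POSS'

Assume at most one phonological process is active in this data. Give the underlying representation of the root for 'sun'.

/voneg/

The stem for 'sun' ends in [dʒ] in [vonedʒi] but [g] in [vonegu].
The stem 'skin' ([babudʒi], [babudʒu]) shows [dʒ] unchanged in both environments, so [dʒ] cannot be basic with [g] derived before the 1SG.POSS suffix.
So /g/ is underlying, and a rule of palatalization before a front vowel — /g/ becomes palato-alveolar [dʒ] before a front vowel — gives [dʒ].
The underlying form of 'sun' is therefore /voneg/.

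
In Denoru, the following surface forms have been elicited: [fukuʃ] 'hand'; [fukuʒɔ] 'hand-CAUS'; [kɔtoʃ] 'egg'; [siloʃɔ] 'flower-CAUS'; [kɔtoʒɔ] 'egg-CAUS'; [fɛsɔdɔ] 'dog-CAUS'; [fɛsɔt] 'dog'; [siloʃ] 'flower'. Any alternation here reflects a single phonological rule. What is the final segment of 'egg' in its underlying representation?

/ʒ/

The stem for 'egg' ends in [ʒ] in [kɔtoʒɔ] but [ʃ] in [kɔtoʃ].
The stem 'flower' ([siloʃɔ], [siloʃ]) shows [ʃ] unchanged in both environments, so [ʃ] cannot be basic with [ʒ] derived before the CAUS suffix.
The underlying segment must be /ʒ/; voiced obstruents become voiceless word-finally, yielding [ʃ] there.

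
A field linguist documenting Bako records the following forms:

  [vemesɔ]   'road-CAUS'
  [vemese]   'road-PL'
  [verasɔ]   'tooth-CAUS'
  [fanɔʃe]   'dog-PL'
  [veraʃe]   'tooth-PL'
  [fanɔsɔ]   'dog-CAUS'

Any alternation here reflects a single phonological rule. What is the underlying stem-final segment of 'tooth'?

The stem for 'tooth' ends in [s] in [verasɔ] but [ʃ] in [veraʃe].
Compare 'road', with invariant [s] in [vemesɔ] and [vemese]: an analysis with underlying /s/ and a rule producing [ʃ] before the PL suffix would wrongly predict alternation here too.
Therefore /ʃ/ is basic and [s] is derived by depalatalization (palato-alveolar /ʃ/ becomes [s] when no front vowel follows).

/ʃ/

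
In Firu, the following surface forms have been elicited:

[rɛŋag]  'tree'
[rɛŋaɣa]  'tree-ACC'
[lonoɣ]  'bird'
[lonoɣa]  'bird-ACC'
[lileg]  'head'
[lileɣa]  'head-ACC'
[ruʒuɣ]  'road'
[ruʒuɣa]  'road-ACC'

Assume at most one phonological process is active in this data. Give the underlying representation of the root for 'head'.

/lileg/

'head' shows [g] ~ [ɣ] at the end of the stem ([lileg] vs [lileɣa]).
If /ɣ/ were underlying and a rule turned it into [g] in isolation, 'road' would also alternate; but it has [ɣ] in both [ruʒuɣ] and [ruʒuɣa].
So /g/ is underlying, and a rule of intervocalic spirantization — voiced stops become fricatives between vowels — gives [ɣ].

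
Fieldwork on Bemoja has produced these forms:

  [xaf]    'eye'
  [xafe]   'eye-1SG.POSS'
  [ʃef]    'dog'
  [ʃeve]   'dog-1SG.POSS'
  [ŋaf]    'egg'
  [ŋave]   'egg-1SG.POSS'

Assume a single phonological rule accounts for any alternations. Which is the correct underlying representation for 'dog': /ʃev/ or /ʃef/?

In [ʃef] and [ʃeve] the final segment of 'dog' alternates: [f] ~ [v].
But 'eye' keeps [f] in both environments ([xaf], [xafe]), so there is no rule changing /f/ to [v] before the 1SG.POSS suffix.
So /v/ is underlying, and a rule of word-final obstruent devoicing — voiced obstruents become voiceless word-finally — gives [f].

/ʃev/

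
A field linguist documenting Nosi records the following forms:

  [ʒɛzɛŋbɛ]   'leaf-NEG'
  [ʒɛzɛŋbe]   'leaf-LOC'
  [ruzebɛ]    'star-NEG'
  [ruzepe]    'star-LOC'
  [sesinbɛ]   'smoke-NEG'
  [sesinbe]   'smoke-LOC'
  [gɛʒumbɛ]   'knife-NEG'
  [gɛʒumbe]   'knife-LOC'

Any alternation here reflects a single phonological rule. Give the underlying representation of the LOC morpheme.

/-pe/

The LOC morpheme has two allomorphs, [-be] and [-pe].
The NEG suffix, which begins with [b], is invariant after every stem; so [b] is not altered by any rule here.
So the underlying form is /-pe/, and voiceless stops become voiced after a nasal.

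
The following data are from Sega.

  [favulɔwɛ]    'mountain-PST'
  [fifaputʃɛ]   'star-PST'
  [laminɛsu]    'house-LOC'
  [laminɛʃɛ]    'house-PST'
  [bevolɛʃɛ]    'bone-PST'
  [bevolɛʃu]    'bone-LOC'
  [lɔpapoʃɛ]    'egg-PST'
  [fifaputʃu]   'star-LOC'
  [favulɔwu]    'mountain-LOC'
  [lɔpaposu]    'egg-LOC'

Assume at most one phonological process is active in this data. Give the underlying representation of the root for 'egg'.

In [lɔpapoʃɛ] and [lɔpaposu] the final segment of 'egg' alternates: [ʃ] ~ [s].
Compare 'bone', with invariant [ʃ] in [bevolɛʃɛ] and [bevolɛʃu]: an analysis with underlying /ʃ/ and a rule producing [s] before the LOC suffix would wrongly predict alternation here too.
Therefore /s/ is basic and [ʃ] is derived by palatalization before a front vowel (/s/ becomes palato-alveolar [ʃ] before a front vowel).
So 'egg' = /lɔpapos/.

/lɔpapos/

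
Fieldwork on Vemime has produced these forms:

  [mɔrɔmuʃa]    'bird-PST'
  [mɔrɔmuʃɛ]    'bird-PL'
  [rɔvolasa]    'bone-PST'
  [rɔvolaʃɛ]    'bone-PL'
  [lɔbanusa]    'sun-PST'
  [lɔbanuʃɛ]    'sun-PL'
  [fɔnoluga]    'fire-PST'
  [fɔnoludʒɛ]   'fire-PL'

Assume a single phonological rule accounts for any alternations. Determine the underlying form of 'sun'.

/lɔbanus/

'sun' shows [s] ~ [ʃ] at the end of the stem ([lɔbanusa] vs [lɔbanuʃɛ]).
The stem 'bird' ([mɔrɔmuʃa], [mɔrɔmuʃɛ]) shows [ʃ] unchanged in both environments, so [ʃ] cannot be basic with [s] derived before the PST suffix.
Therefore /s/ is basic and [ʃ] is derived by palatalization before a front vowel (/g/ and /s/ become palato-alveolar [dʒ] and [ʃ] before a front vowel).
So 'sun' = /lɔbanus/.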